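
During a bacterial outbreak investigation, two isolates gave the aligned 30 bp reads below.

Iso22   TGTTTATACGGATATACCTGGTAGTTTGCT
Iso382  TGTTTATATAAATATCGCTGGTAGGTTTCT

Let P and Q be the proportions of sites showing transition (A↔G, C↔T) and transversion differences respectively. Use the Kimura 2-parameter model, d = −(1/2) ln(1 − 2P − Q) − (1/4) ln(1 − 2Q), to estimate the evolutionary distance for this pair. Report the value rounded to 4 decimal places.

0.2803

Differing sites — 9:C/T (Ti); 10:G/A (Ti); 11:G/A (Ti); 16:A/C (Tv); 17:C/G (Tv); 25:T/G (Tv); 28:G/T (Tv).
Of the 7 differences, 3 transitions and 4 transversions over 30 sites: P = 3/30 = 0.100000, Q = 4/30 = 0.133333.
d = −0.5·ln(0.666667) − 0.25·ln(0.733334) = −0.5·(-0.405465) − 0.25·(-0.310154) = 0.2803.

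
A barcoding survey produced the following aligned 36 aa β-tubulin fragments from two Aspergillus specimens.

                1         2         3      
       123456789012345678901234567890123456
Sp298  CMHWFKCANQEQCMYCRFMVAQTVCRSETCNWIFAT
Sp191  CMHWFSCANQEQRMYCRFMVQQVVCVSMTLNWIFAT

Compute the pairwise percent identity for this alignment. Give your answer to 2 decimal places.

80.56%

The sequences differ at positions 6 (K/S), 13 (C/R), 21 (A/Q), 23 (T/V), 26 (R/V), 28 (E/M), 30 (C/L).
29 of the 36 sites match, so the percent identity is 29/36 × 100 = 80.56%.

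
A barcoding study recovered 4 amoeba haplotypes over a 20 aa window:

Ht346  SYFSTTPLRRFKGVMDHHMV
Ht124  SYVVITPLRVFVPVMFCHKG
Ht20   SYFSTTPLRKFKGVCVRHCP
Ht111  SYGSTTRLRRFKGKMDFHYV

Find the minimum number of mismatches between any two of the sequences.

Pairwise Hamming distances:
  Ht346 vs Ht124: 10
  Ht346 vs Ht20: 6
  Ht346 vs Ht111: 5
  Ht124 vs Ht20: 11
  Ht124 vs Ht111: 12
  Ht20 vs Ht111: 9
The smallest is 5, between Ht346 and Ht111.

5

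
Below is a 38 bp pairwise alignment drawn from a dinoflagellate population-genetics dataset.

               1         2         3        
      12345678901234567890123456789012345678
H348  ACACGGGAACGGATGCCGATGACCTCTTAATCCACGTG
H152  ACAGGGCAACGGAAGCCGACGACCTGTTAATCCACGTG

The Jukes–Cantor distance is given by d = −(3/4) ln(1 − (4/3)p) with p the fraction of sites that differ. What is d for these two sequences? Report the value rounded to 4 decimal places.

0.1447

Mismatches occur at site 4 (C/G), site 7 (G/C), site 14 (T/A), site 20 (T/C), site 26 (C/G).
p = 5/38 = 0.131579.
d = −0.75 · ln(1 − (4/3)·0.131579) = −0.75 · ln(0.824561) = −0.75 · (-0.192904) = 0.1447.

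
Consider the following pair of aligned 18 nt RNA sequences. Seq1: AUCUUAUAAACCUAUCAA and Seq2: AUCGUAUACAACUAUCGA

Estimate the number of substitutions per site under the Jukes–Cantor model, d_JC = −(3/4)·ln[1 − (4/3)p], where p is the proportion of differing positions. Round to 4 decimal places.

0.2635

The sequences differ at positions 4 (U/G), 9 (A/C), 11 (C/A), 17 (A/G).
p = 4/18 = 0.222222.
d = −0.75 · ln(1 − (4/3)·0.222222) = −0.75 · ln(0.703704) = −0.75 · (-0.351397) = 0.2635.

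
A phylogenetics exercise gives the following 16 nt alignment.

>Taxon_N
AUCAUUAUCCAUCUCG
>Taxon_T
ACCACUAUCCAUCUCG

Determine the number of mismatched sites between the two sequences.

2

Mismatches occur at site 2 (U→C), site 5 (U→C).
That gives 2 mismatches out of 16 aligned sites, so the Hamming distance is 2.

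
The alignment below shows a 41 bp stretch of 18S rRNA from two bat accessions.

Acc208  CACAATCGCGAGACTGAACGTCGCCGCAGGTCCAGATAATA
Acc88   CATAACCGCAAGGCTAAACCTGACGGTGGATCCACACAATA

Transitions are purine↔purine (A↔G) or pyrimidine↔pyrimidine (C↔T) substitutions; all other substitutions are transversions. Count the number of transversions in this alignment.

4

Mismatches occur at site 3 (C/T, transition), site 6 (T/C, transition), site 10 (G/A, transition), site 13 (A/G, transition), site 16 (G/A, transition), site 20 (G/C, transversion), site 22 (C/G, transversion), site 23 (G/A, transition), site 25 (C/G, transversion), site 27 (C/T, transition), site 28 (A/G, transition), site 30 (G/A, transition), site 35 (G/C, transversion), site 37 (T/C, transition).
Of the 14 differences, 10 transitions and 4 transversions, so the answer is 4.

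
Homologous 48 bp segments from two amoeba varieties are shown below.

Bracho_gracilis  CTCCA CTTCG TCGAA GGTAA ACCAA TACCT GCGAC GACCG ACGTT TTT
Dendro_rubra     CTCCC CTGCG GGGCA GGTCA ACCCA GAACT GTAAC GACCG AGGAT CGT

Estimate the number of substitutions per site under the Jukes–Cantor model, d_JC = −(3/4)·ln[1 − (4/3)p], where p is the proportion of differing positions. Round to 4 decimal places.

Differing sites — 5:A/C; 8:T/G; 11:T/G; 12:C/G; 14:A/C; 19:A/C; 24:A/C; 26:T/G; 28:C/A; 32:C/T; 33:G/A; 42:C/G; 44:T/A; 46:T/C; 47:T/G.
p = 15/48 = 0.312500.
d = −0.75 · ln(1 − (4/3)·0.312500) = −0.75 · ln(0.583333) = −0.75 · (-0.538997) = 0.4042.

0.4042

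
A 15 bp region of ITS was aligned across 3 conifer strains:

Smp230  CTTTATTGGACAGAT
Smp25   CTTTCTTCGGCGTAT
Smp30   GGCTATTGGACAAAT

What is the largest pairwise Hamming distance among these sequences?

Pairwise Hamming distances:
  Smp230 vs Smp25: 5
  Smp230 vs Smp30: 4
  Smp25 vs Smp30: 8
The largest is 8, between Smp25 and Smp30.

8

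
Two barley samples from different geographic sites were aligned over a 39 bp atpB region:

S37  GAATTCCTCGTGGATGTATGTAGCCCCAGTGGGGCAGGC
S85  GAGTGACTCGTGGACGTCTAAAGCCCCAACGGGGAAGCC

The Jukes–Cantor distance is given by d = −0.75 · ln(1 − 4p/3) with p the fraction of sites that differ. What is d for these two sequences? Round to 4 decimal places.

Mismatches occur at site 3 (A↔G), site 5 (T↔G), site 6 (C↔A), site 15 (T↔C), site 18 (A↔C), site 20 (G↔A), site 21 (T↔A), site 29 (G↔A), site 30 (T↔C), site 35 (C↔A), site 38 (G↔C).
p = 11/39 = 0.282051.
d = −0.75 · ln(1 − (4/3)·0.282051) = −0.75 · ln(0.623932) = −0.75 · (-0.471714) = 0.3538.

0.3538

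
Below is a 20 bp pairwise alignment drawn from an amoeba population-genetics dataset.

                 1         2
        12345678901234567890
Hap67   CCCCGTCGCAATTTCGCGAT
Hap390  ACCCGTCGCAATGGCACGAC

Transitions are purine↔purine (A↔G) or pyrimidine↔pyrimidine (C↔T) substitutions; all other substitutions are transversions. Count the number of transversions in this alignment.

The sequences differ at positions 1 (C/A, transversion), 13 (T/G, transversion), 14 (T/G, transversion), 16 (G/A, transition), 20 (T/C, transition).
Of the 5 differences, 2 transitions and 3 transversions, so the answer is 3.

3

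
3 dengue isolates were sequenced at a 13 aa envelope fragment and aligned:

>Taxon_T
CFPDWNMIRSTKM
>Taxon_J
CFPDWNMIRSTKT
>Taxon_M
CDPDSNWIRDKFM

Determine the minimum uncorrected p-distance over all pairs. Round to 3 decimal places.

Pairwise Hamming distances:
  Taxon_T vs Taxon_J: 1
  Taxon_T vs Taxon_M: 6
  Taxon_J vs Taxon_M: 7
The smallest is 1 mismatch, between Taxon_T and Taxon_J; p = 1/13 = 0.077.

0.077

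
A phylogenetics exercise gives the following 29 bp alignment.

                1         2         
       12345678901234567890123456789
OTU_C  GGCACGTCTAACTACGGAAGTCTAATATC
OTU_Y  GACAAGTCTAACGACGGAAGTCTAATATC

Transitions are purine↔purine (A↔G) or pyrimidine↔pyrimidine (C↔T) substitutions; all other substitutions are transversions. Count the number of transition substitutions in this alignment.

Differing sites — 2:G/A (Ti); 5:C/A (Tv); 13:T/G (Tv).
Of the 3 differences, 1 transition and 2 transversions, so the answer is 1.

1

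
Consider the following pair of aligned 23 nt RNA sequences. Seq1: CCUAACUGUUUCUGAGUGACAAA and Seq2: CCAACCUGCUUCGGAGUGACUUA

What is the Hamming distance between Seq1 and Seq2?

6

Differing sites — 3:U/A; 5:A/C; 9:U/C; 13:U/G; 21:A/U; 22:A/U.
That gives 6 mismatches out of 23 aligned sites, so the Hamming distance is 6.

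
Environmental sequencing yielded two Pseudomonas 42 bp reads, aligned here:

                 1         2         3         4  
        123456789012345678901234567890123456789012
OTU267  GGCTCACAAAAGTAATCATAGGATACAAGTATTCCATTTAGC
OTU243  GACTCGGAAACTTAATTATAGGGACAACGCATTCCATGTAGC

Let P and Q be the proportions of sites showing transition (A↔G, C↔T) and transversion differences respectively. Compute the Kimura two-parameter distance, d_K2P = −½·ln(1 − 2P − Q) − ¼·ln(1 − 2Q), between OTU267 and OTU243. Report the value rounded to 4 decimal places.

0.3997

Mismatches occur at site 2 (G/A, transition), site 6 (A/G, transition), site 7 (C/G, transversion), site 11 (A/C, transversion), site 12 (G/T, transversion), site 17 (C/T, transition), site 23 (A/G, transition), site 24 (T/A, transversion), site 25 (A/C, transversion), site 26 (C/A, transversion), site 28 (A/C, transversion), site 30 (T/C, transition), site 38 (T/G, transversion).
Of the 13 differences, 5 transitions and 8 transversions over 42 sites: P = 5/42 = 0.119048, Q = 8/42 = 0.190476.
d = −0.5·ln(0.571428) − 0.25·ln(0.619048) = −0.5·(-0.559617) − 0.25·(-0.479572) = 0.3997.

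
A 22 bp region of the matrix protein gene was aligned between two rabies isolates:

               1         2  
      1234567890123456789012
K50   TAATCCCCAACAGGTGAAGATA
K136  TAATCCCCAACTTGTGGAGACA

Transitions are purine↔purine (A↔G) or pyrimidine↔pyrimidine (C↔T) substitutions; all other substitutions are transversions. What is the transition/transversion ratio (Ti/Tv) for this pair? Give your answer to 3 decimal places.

Mismatches occur at site 12 (A/T, transversion), site 13 (G/T, transversion), site 17 (A/G, transition), site 21 (T/C, transition).
Of the 4 differences, 2 transitions and 2 transversions, so Ti/Tv = 2/2 = 1.000.

1.000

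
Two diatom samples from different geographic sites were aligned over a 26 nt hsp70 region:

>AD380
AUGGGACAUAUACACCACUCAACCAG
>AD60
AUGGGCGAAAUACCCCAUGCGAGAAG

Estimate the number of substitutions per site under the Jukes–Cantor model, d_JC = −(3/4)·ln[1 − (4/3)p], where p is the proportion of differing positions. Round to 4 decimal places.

0.4643

The sequences differ at positions 6 (A/C), 7 (C/G), 9 (U/A), 14 (A/C), 18 (C/U), 19 (U/G), 21 (A/G), 23 (C/G), 24 (C/A).
p = 9/26 = 0.346154.
d = −0.75 · ln(1 − (4/3)·0.346154) = −0.75 · ln(0.538461) = −0.75 · (-0.619040) = 0.4643.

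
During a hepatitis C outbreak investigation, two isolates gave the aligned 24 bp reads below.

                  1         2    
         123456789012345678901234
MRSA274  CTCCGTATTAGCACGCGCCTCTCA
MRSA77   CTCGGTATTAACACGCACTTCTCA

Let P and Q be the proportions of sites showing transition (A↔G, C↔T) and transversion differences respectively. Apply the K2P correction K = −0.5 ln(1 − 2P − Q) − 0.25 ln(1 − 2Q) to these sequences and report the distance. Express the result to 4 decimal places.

0.1942

The sequences differ at positions 4 (C/G, transversion), 11 (G/A, transition), 17 (G/A, transition), 19 (C/T, transition).
Of the 4 differences, 3 transitions and 1 transversion over 24 sites: P = 3/24 = 0.125000, Q = 1/24 = 0.041667.
d = −0.5·ln(0.708333) − 0.25·ln(0.916666) = −0.5·(-0.344841) − 0.25·(-0.087012) = 0.1942.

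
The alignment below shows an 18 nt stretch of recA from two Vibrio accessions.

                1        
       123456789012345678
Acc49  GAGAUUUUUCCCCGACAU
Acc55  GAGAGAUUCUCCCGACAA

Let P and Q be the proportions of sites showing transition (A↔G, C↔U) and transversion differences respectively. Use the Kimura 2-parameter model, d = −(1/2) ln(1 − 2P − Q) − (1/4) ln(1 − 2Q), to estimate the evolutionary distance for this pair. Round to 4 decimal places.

0.3476

The sequences differ at positions 5 (U/G, transversion), 6 (U/A, transversion), 9 (U/C, transition), 10 (C/U, transition), 18 (U/A, transversion).
Of the 5 differences, 2 transitions and 3 transversions over 18 sites: P = 2/18 = 0.111111, Q = 3/18 = 0.166667.
d = −0.5·ln(0.611111) − 0.25·ln(0.666666) = −0.5·(-0.492477) − 0.25·(-0.405466) = 0.3476.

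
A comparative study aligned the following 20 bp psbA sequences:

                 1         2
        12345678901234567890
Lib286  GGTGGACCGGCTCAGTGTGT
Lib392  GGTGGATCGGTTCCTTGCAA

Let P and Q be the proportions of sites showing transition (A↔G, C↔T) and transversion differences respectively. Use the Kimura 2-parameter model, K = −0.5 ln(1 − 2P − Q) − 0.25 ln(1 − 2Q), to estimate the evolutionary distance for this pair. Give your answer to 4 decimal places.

Mismatches occur at site 7 (C→T, transition), site 11 (C→T, transition), site 14 (A→C, transversion), site 15 (G→T, transversion), site 18 (T→C, transition), site 19 (G→A, transition), site 20 (T→A, transversion).
Of the 7 differences, 4 transitions and 3 transversions over 20 sites: P = 4/20 = 0.200000, Q = 3/20 = 0.150000.
d = −0.5·ln(0.450000) − 0.25·ln(0.700000) = −0.5·(-0.798508) − 0.25·(-0.356675) = 0.4884.

0.4884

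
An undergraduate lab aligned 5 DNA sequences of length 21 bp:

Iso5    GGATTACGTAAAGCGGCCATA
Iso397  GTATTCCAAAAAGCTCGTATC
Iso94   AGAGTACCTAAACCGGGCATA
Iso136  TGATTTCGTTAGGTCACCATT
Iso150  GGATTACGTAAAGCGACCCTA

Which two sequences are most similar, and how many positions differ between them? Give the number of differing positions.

2

Pairwise Hamming distances:
  Iso5 vs Iso397: 9
  Iso5 vs Iso94: 5
  Iso5 vs Iso136: 8
  Iso5 vs Iso150: 2
  Iso397 vs Iso94: 11
  Iso397 vs Iso136: 13
  Iso397 vs Iso150: 10
  Iso94 vs Iso136: 12
  Iso94 vs Iso150: 7
  Iso136 vs Iso150: 8
The smallest is 2, between Iso5 and Iso150.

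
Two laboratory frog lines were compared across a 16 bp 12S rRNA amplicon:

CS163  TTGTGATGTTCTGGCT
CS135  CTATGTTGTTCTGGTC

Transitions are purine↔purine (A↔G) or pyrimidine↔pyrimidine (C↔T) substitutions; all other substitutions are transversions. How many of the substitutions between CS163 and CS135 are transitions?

The sequences differ at positions 1 (T/C, transition), 3 (G/A, transition), 6 (A/T, transversion), 15 (C/T, transition), 16 (T/C, transition).
Of the 5 differences, 4 transitions and 1 transversion, so the answer is 4.

4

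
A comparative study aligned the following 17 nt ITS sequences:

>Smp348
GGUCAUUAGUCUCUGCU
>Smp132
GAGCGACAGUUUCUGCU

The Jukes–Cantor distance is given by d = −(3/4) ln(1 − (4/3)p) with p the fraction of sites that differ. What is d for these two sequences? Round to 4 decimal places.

Differing sites — 2:G/A; 3:U/G; 5:A/G; 6:U/A; 7:U/C; 11:C/U.
p = 6/17 = 0.352941.
d = −0.75 · ln(1 − (4/3)·0.352941) = −0.75 · ln(0.529412) = −0.75 · (-0.635988) = 0.4770.

0.4770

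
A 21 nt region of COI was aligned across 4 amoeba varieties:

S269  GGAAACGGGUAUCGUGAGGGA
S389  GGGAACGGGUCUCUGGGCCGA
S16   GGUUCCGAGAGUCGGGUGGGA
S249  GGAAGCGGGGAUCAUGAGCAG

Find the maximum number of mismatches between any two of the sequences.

12

Pairwise Hamming distances:
  S269 vs S389: 7
  S269 vs S16: 8
  S269 vs S249: 6
  S389 vs S16: 10
  S389 vs S249: 10
  S16 vs S249: 12
The largest is 12, between S16 and S249.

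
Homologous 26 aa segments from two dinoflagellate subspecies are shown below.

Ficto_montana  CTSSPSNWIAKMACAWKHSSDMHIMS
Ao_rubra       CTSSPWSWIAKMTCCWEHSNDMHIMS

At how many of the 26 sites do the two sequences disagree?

6

Mismatches occur at site 6 (S↔W), site 7 (N↔S), site 13 (A↔T), site 15 (A↔C), site 17 (K↔E), site 20 (S↔N).
That gives 6 mismatches out of 26 aligned sites, so the Hamming distance is 6.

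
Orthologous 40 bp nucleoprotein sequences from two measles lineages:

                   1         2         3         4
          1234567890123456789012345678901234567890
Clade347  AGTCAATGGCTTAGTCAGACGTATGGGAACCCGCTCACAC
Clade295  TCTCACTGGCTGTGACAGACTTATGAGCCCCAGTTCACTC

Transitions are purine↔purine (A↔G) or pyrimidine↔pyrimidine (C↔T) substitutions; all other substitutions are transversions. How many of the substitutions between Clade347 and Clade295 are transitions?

2

The sequences differ at positions 1 (A/T, transversion), 2 (G/C, transversion), 6 (A/C, transversion), 12 (T/G, transversion), 13 (A/T, transversion), 15 (T/A, transversion), 21 (G/T, transversion), 26 (G/A, transition), 28 (A/C, transversion), 29 (A/C, transversion), 32 (C/A, transversion), 34 (C/T, transition), 39 (A/T, transversion).
Of the 13 differences, 2 transitions and 11 transversions, so the answer is 2.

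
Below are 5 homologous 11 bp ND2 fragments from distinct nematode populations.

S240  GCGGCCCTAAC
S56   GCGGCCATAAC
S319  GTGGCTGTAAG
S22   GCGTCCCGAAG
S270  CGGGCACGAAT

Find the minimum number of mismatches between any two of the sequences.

1

Pairwise Hamming distances:
  S240 vs S56: 1
  S240 vs S319: 4
  S240 vs S22: 3
  S240 vs S270: 5
  S56 vs S319: 4
  S56 vs S22: 4
  S56 vs S270: 6
  S319 vs S22: 5
  S319 vs S270: 6
  S22 vs S270: 5
The smallest is 1, between S240 and S56.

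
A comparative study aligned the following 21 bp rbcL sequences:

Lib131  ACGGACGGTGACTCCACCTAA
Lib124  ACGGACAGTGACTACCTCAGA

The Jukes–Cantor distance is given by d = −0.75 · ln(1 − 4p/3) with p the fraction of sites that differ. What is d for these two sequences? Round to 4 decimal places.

The sequences differ at positions 7 (G/A), 14 (C/A), 16 (A/C), 17 (C/T), 19 (T/A), 20 (A/G).
p = 6/21 = 0.285714.
d = −0.75 · ln(1 − (4/3)·0.285714) = −0.75 · ln(0.619048) = −0.75 · (-0.479572) = 0.3597.

0.3597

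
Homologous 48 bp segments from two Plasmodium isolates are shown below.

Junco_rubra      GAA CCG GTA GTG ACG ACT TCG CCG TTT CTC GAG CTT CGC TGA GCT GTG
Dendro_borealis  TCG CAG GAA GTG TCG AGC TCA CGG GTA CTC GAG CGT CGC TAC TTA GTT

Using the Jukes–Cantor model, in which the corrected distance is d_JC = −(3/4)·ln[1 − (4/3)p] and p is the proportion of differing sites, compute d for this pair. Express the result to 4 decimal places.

0.5627

The sequences differ at positions 1 (G/T), 2 (A/C), 3 (A/G), 5 (C/A), 8 (T/A), 13 (A/T), 17 (C/G), 18 (T/C), 21 (G/A), 23 (C/G), 25 (T/G), 27 (T/A), 35 (T/G), 41 (G/A), 42 (A/C), 43 (G/T), 44 (C/T), 45 (T/A), 48 (G/T).
p = 19/48 = 0.395833.
d = −0.75 · ln(1 − (4/3)·0.395833) = −0.75 · ln(0.472223) = −0.75 · (-0.750304) = 0.5627.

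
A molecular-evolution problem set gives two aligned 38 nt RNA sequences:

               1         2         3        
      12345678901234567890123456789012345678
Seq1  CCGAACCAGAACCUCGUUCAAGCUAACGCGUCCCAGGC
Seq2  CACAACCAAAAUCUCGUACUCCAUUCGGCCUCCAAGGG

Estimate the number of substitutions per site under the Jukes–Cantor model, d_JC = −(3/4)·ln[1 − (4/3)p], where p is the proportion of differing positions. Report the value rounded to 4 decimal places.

The sequences differ at positions 2 (C/A), 3 (G/C), 9 (G/A), 12 (C/U), 18 (U/A), 20 (A/U), 21 (A/C), 22 (G/C), 23 (C/A), 25 (A/U), 26 (A/C), 27 (C/G), 30 (G/C), 34 (C/A), 38 (C/G).
p = 15/38 = 0.394737.
d = −0.75 · ln(1 − (4/3)·0.394737) = −0.75 · ln(0.473684) = −0.75 · (-0.747215) = 0.5604.

0.5604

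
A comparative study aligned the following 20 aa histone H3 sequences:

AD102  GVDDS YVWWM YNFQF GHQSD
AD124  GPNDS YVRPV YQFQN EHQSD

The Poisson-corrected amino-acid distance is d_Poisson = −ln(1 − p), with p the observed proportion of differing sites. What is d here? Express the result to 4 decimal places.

0.5108

Differing sites — 2:V/P; 3:D/N; 8:W/R; 9:W/P; 10:M/V; 12:N/Q; 15:F/N; 16:G/E.
p = 8/20 = 0.400000.
d = −ln(1 − 0.400000) = −ln(0.600000) = 0.5108.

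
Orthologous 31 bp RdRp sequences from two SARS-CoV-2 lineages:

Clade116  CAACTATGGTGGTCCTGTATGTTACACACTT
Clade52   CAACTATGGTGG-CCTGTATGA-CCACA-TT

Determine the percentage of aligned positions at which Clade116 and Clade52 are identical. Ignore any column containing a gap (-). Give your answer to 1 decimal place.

Excluding the 3 gap columns leaves 28 comparable sites.
Differing sites — 22:T/A; 24:A/C.
26 of the 28 comparable sites match, so the percent identity is 26/28 × 100 = 92.9%.

92.9%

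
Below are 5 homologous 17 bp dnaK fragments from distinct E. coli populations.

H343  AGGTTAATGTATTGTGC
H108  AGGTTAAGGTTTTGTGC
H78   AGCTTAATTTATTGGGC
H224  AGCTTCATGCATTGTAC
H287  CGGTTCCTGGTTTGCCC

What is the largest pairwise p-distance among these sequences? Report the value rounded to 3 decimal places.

Pairwise Hamming distances:
  H343 vs H108: 2
  H343 vs H78: 3
  H343 vs H224: 4
  H343 vs H287: 7
  H108 vs H78: 5
  H108 vs H224: 6
  H108 vs H287: 7
  H78 vs H224: 5
  H78 vs H287: 9
  H224 vs H287: 7
The largest is 9 mismatches, between H78 and H287; p = 9/17 = 0.529.

0.529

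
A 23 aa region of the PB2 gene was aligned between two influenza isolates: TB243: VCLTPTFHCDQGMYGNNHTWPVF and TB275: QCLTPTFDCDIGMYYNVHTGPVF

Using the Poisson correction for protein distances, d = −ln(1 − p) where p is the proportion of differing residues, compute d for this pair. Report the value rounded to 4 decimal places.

Differing sites — 1:V/Q; 8:H/D; 11:Q/I; 15:G/Y; 17:N/V; 20:W/G.
p = 6/23 = 0.260870.
d = −ln(1 − 0.260870) = −ln(0.739130) = 0.3023.

0.3023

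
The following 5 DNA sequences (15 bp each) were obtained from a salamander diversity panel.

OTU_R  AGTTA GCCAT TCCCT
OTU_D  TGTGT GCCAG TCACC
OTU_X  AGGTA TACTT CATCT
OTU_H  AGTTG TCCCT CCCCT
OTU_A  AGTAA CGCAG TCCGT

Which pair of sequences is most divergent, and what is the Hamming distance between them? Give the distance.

Pairwise Hamming distances:
  OTU_R vs OTU_D: 6
  OTU_R vs OTU_X: 7
  OTU_R vs OTU_H: 4
  OTU_R vs OTU_A: 5
  OTU_D vs OTU_X: 12
  OTU_D vs OTU_H: 9
  OTU_D vs OTU_A: 8
  OTU_X vs OTU_H: 6
  OTU_X vs OTU_A: 10
  OTU_H vs OTU_A: 8
The largest is 12, between OTU_D and OTU_X.

12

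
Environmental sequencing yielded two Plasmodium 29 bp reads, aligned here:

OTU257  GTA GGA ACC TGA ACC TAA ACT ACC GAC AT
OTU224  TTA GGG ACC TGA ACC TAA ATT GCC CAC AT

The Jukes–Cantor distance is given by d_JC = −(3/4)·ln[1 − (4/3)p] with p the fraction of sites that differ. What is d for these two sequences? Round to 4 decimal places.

Mismatches occur at site 1 (G↔T), site 6 (A↔G), site 20 (C↔T), site 22 (A↔G), site 25 (G↔C).
p = 5/29 = 0.172414.
d = −0.75 · ln(1 − (4/3)·0.172414) = −0.75 · ln(0.770115) = −0.75 · (-0.261215) = 0.1959.

0.1959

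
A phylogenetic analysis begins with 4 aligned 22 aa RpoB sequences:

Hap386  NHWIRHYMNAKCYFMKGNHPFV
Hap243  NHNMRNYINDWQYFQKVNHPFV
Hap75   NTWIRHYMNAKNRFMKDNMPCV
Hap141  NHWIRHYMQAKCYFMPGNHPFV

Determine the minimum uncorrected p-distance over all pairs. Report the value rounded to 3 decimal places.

0.091

Pairwise Hamming distances:
  Hap386 vs Hap243: 9
  Hap386 vs Hap75: 6
  Hap386 vs Hap141: 2
  Hap243 vs Hap75: 13
  Hap243 vs Hap141: 11
  Hap75 vs Hap141: 8
The smallest is 2 mismatches, between Hap386 and Hap141; p = 2/22 = 0.091.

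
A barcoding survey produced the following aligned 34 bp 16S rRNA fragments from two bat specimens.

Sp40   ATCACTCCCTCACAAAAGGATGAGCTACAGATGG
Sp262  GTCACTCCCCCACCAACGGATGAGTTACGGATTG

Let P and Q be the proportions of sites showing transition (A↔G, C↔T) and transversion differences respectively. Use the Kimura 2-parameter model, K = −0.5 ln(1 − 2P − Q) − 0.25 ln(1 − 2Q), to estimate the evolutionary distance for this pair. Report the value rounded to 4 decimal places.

Differing sites — 1:A/G (Ti); 10:T/C (Ti); 14:A/C (Tv); 17:A/C (Tv); 25:C/T (Ti); 29:A/G (Ti); 33:G/T (Tv).
Of the 7 differences, 4 transitions and 3 transversions over 34 sites: P = 4/34 = 0.117647, Q = 3/34 = 0.088235.
d = −0.5·ln(0.676471) − 0.25·ln(0.823530) = −0.5·(-0.390866) − 0.25·(-0.194155) = 0.2440.

0.2440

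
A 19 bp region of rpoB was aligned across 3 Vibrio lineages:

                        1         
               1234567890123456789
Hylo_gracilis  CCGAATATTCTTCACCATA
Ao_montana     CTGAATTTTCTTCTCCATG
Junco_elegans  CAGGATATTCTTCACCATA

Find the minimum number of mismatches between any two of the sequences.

Pairwise Hamming distances:
  Hylo_gracilis vs Ao_montana: 4
  Hylo_gracilis vs Junco_elegans: 2
  Ao_montana vs Junco_elegans: 5
The smallest is 2, between Hylo_gracilis and Junco_elegans.

2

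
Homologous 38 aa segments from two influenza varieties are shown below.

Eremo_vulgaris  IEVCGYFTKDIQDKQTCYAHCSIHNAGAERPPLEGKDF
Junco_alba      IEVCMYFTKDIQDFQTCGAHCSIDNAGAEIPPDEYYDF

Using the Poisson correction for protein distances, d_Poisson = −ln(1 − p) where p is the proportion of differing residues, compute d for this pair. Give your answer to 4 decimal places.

0.2364

Mismatches occur at site 5 (G→M), site 14 (K→F), site 18 (Y→G), site 24 (H→D), site 30 (R→I), site 33 (L→D), site 35 (G→Y), site 36 (K→Y).
p = 8/38 = 0.210526.
d = −ln(1 − 0.210526) = −ln(0.789474) = 0.2364.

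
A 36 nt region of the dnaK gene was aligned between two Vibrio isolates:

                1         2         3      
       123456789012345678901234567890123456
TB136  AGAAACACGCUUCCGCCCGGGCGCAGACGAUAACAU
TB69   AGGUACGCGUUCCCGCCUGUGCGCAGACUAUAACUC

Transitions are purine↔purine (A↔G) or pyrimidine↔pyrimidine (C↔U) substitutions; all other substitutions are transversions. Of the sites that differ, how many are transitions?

6

The sequences differ at positions 3 (A/G, transition), 4 (A/U, transversion), 7 (A/G, transition), 10 (C/U, transition), 12 (U/C, transition), 18 (C/U, transition), 20 (G/U, transversion), 29 (G/U, transversion), 35 (A/U, transversion), 36 (U/C, transition).
Of the 10 differences, 6 transitions and 4 transversions, so the answer is 6.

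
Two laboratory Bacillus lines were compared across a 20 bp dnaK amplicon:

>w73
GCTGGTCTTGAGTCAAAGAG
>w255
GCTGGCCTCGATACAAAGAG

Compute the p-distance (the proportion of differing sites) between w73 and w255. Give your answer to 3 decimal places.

0.200

Mismatches occur at site 6 (T/C), site 9 (T/C), site 12 (G/T), site 13 (T/A).
There are 4 differences over 20 sites, so p = 4/20 = 0.200.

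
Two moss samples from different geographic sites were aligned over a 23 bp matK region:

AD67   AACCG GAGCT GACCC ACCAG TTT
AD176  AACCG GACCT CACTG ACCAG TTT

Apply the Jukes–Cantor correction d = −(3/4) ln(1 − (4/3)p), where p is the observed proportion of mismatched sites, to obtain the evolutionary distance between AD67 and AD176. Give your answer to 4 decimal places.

0.1979

Differing sites — 8:G/C; 11:G/C; 14:C/T; 15:C/G.
p = 4/23 = 0.173913.
d = −0.75 · ln(1 − (4/3)·0.173913) = −0.75 · ln(0.768116) = −0.75 · (-0.263815) = 0.1979.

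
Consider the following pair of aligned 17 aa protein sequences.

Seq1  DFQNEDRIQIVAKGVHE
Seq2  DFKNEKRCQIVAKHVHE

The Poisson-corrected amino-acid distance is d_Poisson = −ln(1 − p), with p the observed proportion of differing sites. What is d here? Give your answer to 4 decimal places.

0.2683

The sequences differ at positions 3 (Q/K), 6 (D/K), 8 (I/C), 14 (G/H).
p = 4/17 = 0.235294.
d = −ln(1 − 0.235294) = −ln(0.764706) = 0.2683.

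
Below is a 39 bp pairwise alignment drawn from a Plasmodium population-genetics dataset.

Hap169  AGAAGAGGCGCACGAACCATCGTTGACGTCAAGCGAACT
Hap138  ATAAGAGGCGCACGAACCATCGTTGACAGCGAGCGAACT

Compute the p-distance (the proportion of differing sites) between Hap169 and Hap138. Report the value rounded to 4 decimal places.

Mismatches occur at site 2 (G/T), site 28 (G/A), site 29 (T/G), site 31 (A/G).
There are 4 differences over 39 sites, so p = 4/39 = 0.1026.

0.1026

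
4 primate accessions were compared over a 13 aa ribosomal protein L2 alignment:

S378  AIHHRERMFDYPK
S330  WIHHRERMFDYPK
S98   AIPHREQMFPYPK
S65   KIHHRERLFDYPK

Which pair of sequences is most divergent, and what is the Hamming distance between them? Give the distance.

5

Pairwise Hamming distances:
  S378 vs S330: 1
  S378 vs S98: 3
  S378 vs S65: 2
  S330 vs S98: 4
  S330 vs S65: 2
  S98 vs S65: 5
The largest is 5, between S98 and S65.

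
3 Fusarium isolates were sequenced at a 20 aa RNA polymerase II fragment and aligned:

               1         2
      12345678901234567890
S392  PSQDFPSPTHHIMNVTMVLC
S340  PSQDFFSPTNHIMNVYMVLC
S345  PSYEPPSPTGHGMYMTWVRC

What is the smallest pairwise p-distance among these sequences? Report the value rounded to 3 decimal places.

0.150

Pairwise Hamming distances:
  S392 vs S340: 3
  S392 vs S345: 9
  S340 vs S345: 11
The smallest is 3 mismatches, between S392 and S340; p = 3/20 = 0.150.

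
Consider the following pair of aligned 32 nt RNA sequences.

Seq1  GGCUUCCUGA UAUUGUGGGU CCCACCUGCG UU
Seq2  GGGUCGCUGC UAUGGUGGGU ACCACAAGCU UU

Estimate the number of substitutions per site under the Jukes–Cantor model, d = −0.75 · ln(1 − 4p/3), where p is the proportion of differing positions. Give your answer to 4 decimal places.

The sequences differ at positions 3 (C/G), 5 (U/C), 6 (C/G), 10 (A/C), 14 (U/G), 21 (C/A), 26 (C/A), 27 (U/A), 30 (G/U).
p = 9/32 = 0.281250.
d = −0.75 · ln(1 − (4/3)·0.281250) = −0.75 · ln(0.625000) = −0.75 · (-0.470004) = 0.3525.

0.3525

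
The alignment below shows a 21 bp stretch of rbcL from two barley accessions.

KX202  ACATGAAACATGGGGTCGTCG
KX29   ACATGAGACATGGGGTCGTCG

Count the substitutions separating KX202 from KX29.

1

The sequences differ at position 7 (A/G).
That gives 1 mismatch out of 21 aligned sites, so the Hamming distance is 1.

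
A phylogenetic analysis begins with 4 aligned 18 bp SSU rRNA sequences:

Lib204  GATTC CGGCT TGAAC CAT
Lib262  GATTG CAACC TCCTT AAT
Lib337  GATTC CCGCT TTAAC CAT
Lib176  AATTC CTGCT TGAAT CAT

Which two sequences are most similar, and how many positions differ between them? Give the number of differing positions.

Pairwise Hamming distances:
  Lib204 vs Lib262: 9
  Lib204 vs Lib337: 2
  Lib204 vs Lib176: 3
  Lib262 vs Lib337: 9
  Lib262 vs Lib176: 9
  Lib337 vs Lib176: 4
The smallest is 2, between Lib204 and Lib337.

2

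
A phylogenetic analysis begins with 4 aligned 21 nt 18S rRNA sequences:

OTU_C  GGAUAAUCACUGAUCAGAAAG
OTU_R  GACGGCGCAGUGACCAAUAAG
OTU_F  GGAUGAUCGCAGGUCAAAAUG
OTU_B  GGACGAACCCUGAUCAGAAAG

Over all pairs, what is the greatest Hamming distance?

12

Pairwise Hamming distances:
  OTU_C vs OTU_R: 10
  OTU_C vs OTU_F: 6
  OTU_C vs OTU_B: 4
  OTU_R vs OTU_F: 12
  OTU_R vs OTU_B: 10
  OTU_F vs OTU_B: 7
The largest is 12, between OTU_R and OTU_F.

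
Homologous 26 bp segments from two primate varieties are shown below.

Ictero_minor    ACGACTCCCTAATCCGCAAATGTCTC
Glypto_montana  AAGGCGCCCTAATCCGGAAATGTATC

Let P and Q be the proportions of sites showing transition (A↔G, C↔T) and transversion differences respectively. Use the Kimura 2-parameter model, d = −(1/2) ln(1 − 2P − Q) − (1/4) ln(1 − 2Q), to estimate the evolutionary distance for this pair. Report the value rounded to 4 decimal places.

0.2231

Differing sites — 2:C/A (Tv); 4:A/G (Ti); 6:T/G (Tv); 17:C/G (Tv); 24:C/A (Tv).
Of the 5 differences, 1 transition and 4 transversions over 26 sites: P = 1/26 = 0.038462, Q = 4/26 = 0.153846.
d = −0.5·ln(0.769230) − 0.25·ln(0.692308) = −0.5·(-0.262365) − 0.25·(-0.367724) = 0.2231.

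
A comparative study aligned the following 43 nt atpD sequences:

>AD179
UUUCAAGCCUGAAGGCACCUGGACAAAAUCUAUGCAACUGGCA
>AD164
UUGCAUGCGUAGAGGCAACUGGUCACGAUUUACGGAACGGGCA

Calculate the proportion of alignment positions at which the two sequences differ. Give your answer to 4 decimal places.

Differing sites — 3:U/G; 6:A/U; 9:C/G; 11:G/A; 12:A/G; 18:C/A; 23:A/U; 26:A/C; 27:A/G; 30:C/U; 33:U/C; 35:C/G; 39:U/G.
There are 13 differences over 43 sites, so p = 13/43 = 0.3023.

0.3023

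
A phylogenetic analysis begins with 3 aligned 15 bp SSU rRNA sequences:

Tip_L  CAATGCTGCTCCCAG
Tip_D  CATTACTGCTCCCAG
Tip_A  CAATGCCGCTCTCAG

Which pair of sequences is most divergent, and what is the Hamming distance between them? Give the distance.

Pairwise Hamming distances:
  Tip_L vs Tip_D: 2
  Tip_L vs Tip_A: 2
  Tip_D vs Tip_A: 4
The largest is 4, between Tip_D and Tip_A.

4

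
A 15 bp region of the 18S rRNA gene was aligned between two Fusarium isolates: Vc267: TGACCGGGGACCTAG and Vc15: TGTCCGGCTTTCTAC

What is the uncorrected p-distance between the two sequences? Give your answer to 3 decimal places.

0.400

Differing sites — 3:A/T; 8:G/C; 9:G/T; 10:A/T; 11:C/T; 15:G/C.
There are 6 differences over 15 sites, so p = 6/15 = 0.400.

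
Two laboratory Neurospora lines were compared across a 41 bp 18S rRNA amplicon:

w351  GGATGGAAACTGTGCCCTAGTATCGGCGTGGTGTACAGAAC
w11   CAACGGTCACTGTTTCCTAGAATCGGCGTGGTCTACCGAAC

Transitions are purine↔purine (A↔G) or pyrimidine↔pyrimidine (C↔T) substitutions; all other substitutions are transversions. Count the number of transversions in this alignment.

7

The sequences differ at positions 1 (G/C, transversion), 2 (G/A, transition), 4 (T/C, transition), 7 (A/T, transversion), 8 (A/C, transversion), 14 (G/T, transversion), 15 (C/T, transition), 21 (T/A, transversion), 33 (G/C, transversion), 37 (A/C, transversion).
Of the 10 differences, 3 transitions and 7 transversions, so the answer is 7.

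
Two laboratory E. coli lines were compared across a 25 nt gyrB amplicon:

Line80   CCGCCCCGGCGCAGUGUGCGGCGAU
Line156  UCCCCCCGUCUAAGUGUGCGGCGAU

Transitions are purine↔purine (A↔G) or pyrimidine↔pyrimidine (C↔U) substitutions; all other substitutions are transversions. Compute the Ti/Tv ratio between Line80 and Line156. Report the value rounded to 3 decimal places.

0.250

Differing sites — 1:C/U (Ti); 3:G/C (Tv); 9:G/U (Tv); 11:G/U (Tv); 12:C/A (Tv).
Of the 5 differences, 1 transition and 4 transversions, so Ti/Tv = 1/4 = 0.250.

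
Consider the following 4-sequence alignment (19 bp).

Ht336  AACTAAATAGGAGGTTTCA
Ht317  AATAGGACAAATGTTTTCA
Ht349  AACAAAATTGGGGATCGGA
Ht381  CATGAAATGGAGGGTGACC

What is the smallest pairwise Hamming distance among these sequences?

Pairwise Hamming distances:
  Ht336 vs Ht317: 9
  Ht336 vs Ht349: 7
  Ht336 vs Ht381: 9
  Ht317 vs Ht349: 12
  Ht317 vs Ht381: 12
  Ht349 vs Ht381: 10
The smallest is 7, between Ht336 and Ht349.

7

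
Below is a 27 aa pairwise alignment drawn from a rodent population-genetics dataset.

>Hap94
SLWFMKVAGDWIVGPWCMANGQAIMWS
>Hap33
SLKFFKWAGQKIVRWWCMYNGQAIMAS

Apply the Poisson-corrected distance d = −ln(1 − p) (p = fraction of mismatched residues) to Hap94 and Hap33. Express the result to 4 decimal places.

Differing sites — 3:W/K; 5:M/F; 7:V/W; 10:D/Q; 11:W/K; 14:G/R; 15:P/W; 19:A/Y; 26:W/A.
p = 9/27 = 0.333333.
d = −ln(1 − 0.333333) = −ln(0.666667) = 0.4055.

0.4055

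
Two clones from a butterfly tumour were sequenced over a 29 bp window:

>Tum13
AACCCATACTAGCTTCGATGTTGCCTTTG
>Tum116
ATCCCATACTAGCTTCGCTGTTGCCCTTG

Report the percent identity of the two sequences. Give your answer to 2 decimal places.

Mismatches occur at site 2 (A↔T), site 18 (A↔C), site 26 (T↔C).
26 of the 29 sites match, so the percent identity is 26/29 × 100 = 89.66%.

89.66%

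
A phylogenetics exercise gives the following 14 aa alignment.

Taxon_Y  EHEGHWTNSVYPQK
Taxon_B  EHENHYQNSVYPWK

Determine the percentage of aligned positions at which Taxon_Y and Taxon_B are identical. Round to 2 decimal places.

71.43%

Mismatches occur at site 4 (G↔N), site 6 (W↔Y), site 7 (T↔Q), site 13 (Q↔W).
10 of the 14 sites match, so the percent identity is 10/14 × 100 = 71.43%.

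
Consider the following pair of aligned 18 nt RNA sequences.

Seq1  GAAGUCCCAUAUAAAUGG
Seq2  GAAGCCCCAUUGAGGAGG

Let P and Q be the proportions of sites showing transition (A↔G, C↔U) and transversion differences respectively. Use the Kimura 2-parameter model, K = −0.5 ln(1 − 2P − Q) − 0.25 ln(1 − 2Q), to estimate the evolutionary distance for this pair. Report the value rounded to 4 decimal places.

Mismatches occur at site 5 (U↔C, transition), site 11 (A↔U, transversion), site 12 (U↔G, transversion), site 14 (A↔G, transition), site 15 (A↔G, transition), site 16 (U↔A, transversion).
Of the 6 differences, 3 transitions and 3 transversions over 18 sites: P = 3/18 = 0.166667, Q = 3/18 = 0.166667.
d = −0.5·ln(0.499999) − 0.25·ln(0.666666) = −0.5·(-0.693149) − 0.25·(-0.405466) = 0.4479.

0.4479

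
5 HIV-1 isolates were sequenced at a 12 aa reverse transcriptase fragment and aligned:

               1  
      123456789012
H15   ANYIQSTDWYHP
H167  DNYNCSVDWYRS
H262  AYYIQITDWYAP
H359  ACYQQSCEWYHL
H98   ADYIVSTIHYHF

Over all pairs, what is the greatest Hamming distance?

9

Pairwise Hamming distances:
  H15 vs H167: 6
  H15 vs H262: 3
  H15 vs H359: 5
  H15 vs H98: 5
  H167 vs H262: 8
  H167 vs H359: 8
  H167 vs H98: 9
  H262 vs H359: 7
  H262 vs H98: 7
  H359 vs H98: 7
The largest is 9, between H167 and H98.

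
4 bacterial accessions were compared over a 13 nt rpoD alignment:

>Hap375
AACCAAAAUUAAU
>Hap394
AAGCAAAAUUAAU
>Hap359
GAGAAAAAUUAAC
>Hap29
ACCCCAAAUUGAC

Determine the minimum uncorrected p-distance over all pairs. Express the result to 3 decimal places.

0.077

Pairwise Hamming distances:
  Hap375 vs Hap394: 1
  Hap375 vs Hap359: 4
  Hap375 vs Hap29: 4
  Hap394 vs Hap359: 3
  Hap394 vs Hap29: 5
  Hap359 vs Hap29: 6
The smallest is 1 mismatch, between Hap375 and Hap394; p = 1/13 = 0.077.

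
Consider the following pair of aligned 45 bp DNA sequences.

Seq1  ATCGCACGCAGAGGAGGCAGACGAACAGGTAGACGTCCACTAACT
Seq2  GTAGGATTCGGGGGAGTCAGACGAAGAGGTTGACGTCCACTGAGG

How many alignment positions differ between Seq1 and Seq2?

13

Mismatches occur at site 1 (A→G), site 3 (C→A), site 5 (C→G), site 7 (C→T), site 8 (G→T), site 10 (A→G), site 12 (A→G), site 17 (G→T), site 26 (C→G), site 31 (A→T), site 42 (A→G), site 44 (C→G), site 45 (T→G).
That gives 13 mismatches out of 45 aligned sites, so the Hamming distance is 13.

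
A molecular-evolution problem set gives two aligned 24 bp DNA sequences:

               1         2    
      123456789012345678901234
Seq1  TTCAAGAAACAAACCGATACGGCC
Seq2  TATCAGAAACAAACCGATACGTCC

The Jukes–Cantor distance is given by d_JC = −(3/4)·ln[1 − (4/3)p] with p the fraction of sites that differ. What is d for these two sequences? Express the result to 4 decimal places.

0.1885

Mismatches occur at site 2 (T↔A), site 3 (C↔T), site 4 (A↔C), site 22 (G↔T).
p = 4/24 = 0.166667.
d = −0.75 · ln(1 − (4/3)·0.166667) = −0.75 · ln(0.777777) = −0.75 · (-0.251315) = 0.1885.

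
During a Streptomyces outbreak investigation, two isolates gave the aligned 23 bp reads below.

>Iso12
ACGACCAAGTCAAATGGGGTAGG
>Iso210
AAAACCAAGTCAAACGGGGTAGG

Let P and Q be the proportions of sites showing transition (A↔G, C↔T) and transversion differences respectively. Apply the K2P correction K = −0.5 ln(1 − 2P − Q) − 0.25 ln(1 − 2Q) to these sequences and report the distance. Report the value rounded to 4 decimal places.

Differing sites — 2:C/A (Tv); 3:G/A (Ti); 15:T/C (Ti).
Of the 3 differences, 2 transitions and 1 transversion over 23 sites: P = 2/23 = 0.086957, Q = 1/23 = 0.043478.
d = −0.5·ln(0.782608) − 0.25·ln(0.913044) = −0.5·(-0.245123) − 0.25·(-0.090971) = 0.1453.

0.1453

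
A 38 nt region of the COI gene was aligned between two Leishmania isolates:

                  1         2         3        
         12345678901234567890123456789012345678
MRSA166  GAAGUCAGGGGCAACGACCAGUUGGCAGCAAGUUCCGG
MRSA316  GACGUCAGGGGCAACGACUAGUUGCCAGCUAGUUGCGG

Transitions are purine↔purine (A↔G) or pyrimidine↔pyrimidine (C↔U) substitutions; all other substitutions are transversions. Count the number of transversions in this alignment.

The sequences differ at positions 3 (A/C, transversion), 19 (C/U, transition), 25 (G/C, transversion), 30 (A/U, transversion), 35 (C/G, transversion).
Of the 5 differences, 1 transition and 4 transversions, so the answer is 4.

4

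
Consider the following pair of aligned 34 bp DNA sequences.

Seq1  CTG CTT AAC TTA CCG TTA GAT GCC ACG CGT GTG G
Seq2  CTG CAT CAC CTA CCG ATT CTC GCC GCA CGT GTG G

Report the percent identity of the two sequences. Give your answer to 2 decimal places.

70.59%

The sequences differ at positions 5 (T/A), 7 (A/C), 10 (T/C), 16 (T/A), 18 (A/T), 19 (G/C), 20 (A/T), 21 (T/C), 25 (A/G), 27 (G/A).
24 of the 34 sites match, so the percent identity is 24/34 × 100 = 70.59%.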